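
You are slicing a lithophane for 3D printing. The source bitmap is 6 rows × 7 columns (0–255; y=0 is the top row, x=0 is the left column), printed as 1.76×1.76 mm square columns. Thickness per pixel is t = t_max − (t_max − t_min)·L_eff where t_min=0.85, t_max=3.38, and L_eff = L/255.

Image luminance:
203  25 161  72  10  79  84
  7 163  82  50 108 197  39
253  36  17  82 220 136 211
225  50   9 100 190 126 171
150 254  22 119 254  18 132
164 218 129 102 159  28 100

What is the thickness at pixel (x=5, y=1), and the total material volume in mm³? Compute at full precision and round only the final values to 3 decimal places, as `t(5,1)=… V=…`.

span = t_max - t_min = 3.38 - 0.85 = 2.530
L(5,1) = 197, L_eff = 197/255 = 0.772549
t(5,1) = 3.38 - 2.530·0.772549 = 1.425
Σt over all 6·7 pixels = 473273/5100 ≈ 92.7986275
V = pitch²·Σt = 1.76²·473273/5100 = 287.453

t(5,1)=1.425 V=287.453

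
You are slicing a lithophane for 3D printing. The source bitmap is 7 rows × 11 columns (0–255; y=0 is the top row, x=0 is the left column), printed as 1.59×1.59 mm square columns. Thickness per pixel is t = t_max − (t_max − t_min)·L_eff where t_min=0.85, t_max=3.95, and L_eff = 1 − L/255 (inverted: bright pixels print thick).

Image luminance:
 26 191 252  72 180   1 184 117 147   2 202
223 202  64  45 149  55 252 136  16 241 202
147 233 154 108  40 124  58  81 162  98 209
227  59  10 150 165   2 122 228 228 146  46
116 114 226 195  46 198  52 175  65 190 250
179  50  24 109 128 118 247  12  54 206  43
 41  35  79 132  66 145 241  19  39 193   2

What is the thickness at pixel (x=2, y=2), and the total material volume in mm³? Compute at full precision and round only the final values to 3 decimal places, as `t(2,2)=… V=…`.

t(2,2)=2.722 V=458.818

span = t_max - t_min = 3.95 - 0.85 = 3.100
L(2,2) = 154, L_eff = 1 - 154/255 = 0.396078 (inverted)
t(2,2) = 3.95 - 3.100·0.396078 = 2.722
Σt over all 7·11 pixels = 185117/1020 ≈ 181.4872549
V = pitch²·Σt = 1.59²·185117/1020 = 458.818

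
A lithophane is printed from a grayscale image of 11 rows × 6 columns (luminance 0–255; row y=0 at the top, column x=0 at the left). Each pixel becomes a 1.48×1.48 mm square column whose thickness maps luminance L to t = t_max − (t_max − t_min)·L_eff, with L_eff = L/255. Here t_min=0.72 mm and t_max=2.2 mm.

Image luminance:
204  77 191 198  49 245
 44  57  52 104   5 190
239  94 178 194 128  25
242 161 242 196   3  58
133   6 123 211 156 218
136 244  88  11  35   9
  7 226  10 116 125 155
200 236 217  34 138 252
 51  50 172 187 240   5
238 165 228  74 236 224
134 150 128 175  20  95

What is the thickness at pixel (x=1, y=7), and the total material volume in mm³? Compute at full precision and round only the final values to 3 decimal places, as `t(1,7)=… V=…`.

t(1,7)=0.830 V=205.740

span = t_max - t_min = 2.2 - 0.72 = 1.480
L(1,7) = 236, L_eff = 236/255 = 0.925490
t(1,7) = 2.2 - 1.480·0.925490 = 0.830
Σt over all 11·6 pixels = 598792/6375 ≈ 93.9281569
V = pitch²·Σt = 1.48²·598792/6375 = 205.740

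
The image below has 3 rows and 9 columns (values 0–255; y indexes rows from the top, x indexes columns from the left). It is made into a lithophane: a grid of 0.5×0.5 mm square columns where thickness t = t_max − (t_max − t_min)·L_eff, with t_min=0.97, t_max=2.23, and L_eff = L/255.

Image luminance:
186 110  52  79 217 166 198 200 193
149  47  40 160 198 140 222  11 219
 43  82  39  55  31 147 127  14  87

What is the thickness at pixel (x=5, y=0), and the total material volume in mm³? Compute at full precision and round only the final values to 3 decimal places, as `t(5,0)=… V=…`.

t(5,0)=1.410 V=11.085

span = t_max - t_min = 2.23 - 0.97 = 1.260
L(5,0) = 166, L_eff = 166/255 = 0.650980
t(5,0) = 2.23 - 1.260·0.650980 = 1.410
Σt over all 3·9 pixels = 376881/8500 ≈ 44.3389412
V = pitch²·Σt = 0.5²·376881/8500 = 11.085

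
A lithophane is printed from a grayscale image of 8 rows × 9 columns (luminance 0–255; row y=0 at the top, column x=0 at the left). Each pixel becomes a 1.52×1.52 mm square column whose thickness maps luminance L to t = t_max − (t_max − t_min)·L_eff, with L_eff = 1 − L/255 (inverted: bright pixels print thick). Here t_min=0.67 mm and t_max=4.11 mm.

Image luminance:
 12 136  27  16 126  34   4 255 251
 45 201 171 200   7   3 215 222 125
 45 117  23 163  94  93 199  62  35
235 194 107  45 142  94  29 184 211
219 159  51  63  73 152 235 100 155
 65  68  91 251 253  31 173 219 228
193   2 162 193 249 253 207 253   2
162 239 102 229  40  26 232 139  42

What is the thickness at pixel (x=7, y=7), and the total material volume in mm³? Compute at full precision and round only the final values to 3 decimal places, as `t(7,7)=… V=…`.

t(7,7)=2.545 V=405.459

span = t_max - t_min = 4.11 - 0.67 = 3.440
L(7,7) = 139, L_eff = 1 - 139/255 = 0.454902 (inverted)
t(7,7) = 4.11 - 3.440·0.454902 = 2.545
Σt over all 8·9 pixels = 1118768/6375 ≈ 175.4930196
V = pitch²·Σt = 1.52²·1118768/6375 = 405.459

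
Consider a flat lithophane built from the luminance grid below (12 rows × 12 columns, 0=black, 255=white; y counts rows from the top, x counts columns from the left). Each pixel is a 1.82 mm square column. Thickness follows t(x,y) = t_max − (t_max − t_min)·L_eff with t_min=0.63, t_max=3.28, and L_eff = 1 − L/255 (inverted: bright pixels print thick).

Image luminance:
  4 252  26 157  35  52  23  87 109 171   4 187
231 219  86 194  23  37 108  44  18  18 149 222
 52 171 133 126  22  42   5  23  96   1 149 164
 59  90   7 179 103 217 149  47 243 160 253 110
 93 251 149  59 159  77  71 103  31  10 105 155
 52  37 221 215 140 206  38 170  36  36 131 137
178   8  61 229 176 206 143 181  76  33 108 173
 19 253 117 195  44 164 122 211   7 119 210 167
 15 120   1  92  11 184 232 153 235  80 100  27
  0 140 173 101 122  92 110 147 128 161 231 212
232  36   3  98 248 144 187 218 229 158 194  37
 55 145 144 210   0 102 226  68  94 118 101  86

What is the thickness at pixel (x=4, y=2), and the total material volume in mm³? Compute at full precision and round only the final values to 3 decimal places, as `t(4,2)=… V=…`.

t(4,2)=0.859 V=883.592

span = t_max - t_min = 3.28 - 0.63 = 2.650
L(4,2) = 22, L_eff = 1 - 22/255 = 0.913725 (inverted)
t(4,2) = 3.28 - 2.650·0.913725 = 0.859
Σt over all 12·12 pixels = 1360439/5100 ≈ 266.7527451
V = pitch²·Σt = 1.82²·1360439/5100 = 883.592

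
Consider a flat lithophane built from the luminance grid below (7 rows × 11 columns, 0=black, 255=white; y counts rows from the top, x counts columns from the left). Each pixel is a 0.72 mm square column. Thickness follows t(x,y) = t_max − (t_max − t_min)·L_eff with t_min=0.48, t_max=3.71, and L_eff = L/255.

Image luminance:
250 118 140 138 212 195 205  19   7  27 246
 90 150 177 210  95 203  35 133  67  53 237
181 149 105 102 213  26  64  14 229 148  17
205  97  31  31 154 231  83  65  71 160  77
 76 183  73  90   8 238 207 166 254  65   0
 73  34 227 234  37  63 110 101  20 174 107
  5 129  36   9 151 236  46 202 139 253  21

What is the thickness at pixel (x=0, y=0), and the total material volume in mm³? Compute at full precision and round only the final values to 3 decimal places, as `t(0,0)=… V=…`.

span = t_max - t_min = 3.71 - 0.48 = 3.230
L(0,0) = 250, L_eff = 250/255 = 0.980392
t(0,0) = 3.71 - 3.230·0.980392 = 0.543
Σt over all 7·11 pixels = 63298/375 ≈ 168.7946667
V = pitch²·Σt = 0.72²·63298/375 = 87.503

t(0,0)=0.543 V=87.503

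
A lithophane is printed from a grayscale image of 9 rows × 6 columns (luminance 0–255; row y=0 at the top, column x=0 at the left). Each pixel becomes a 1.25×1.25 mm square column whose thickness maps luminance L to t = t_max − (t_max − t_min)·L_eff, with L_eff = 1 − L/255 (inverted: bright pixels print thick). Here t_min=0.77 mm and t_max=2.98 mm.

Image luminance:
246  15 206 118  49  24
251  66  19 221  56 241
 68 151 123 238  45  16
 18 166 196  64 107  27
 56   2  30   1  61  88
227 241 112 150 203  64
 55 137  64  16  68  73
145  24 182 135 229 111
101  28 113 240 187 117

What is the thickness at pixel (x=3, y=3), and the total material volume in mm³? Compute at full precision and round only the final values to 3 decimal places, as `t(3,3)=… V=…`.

t(3,3)=1.325 V=146.097

span = t_max - t_min = 2.98 - 0.77 = 2.210
L(3,3) = 64, L_eff = 1 - 64/255 = 0.749020 (inverted)
t(3,3) = 2.98 - 2.210·0.749020 = 1.325
Σt over all 9·6 pixels = 93.502
V = pitch²·Σt = 1.25²·93.502 = 146.097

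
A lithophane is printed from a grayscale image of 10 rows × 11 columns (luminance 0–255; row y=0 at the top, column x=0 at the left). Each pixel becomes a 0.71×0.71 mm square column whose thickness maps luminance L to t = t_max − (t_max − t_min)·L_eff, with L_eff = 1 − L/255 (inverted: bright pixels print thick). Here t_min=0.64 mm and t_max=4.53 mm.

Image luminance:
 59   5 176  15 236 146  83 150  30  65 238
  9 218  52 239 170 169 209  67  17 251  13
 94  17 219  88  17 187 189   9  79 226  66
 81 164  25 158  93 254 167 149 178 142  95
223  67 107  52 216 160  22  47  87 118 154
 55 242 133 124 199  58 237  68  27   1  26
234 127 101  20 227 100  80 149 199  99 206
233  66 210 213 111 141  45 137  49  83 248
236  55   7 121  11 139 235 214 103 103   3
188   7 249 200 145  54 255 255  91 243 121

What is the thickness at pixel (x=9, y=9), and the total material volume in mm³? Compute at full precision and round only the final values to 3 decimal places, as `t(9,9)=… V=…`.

span = t_max - t_min = 4.53 - 0.64 = 3.890
L(9,9) = 243, L_eff = 1 - 243/255 = 0.047059 (inverted)
t(9,9) = 4.53 - 3.890·0.047059 = 4.347
Σt over all 10·11 pixels = 143657/510 ≈ 281.6803922
V = pitch²·Σt = 0.71²·143657/510 = 141.995

t(9,9)=4.347 V=141.995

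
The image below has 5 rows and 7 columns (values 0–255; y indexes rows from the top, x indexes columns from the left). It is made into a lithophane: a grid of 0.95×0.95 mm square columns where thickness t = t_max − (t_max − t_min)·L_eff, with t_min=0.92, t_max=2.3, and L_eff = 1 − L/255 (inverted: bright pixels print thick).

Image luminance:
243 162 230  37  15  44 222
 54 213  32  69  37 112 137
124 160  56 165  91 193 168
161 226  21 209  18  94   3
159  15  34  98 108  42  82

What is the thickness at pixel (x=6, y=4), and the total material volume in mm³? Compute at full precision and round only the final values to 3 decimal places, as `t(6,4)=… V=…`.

span = t_max - t_min = 2.3 - 0.92 = 1.380
L(6,4) = 82, L_eff = 1 - 82/255 = 0.678431 (inverted)
t(6,4) = 2.3 - 1.380·0.678431 = 1.364
Σt over all 5·7 pixels = 112516/2125 ≈ 52.9487059
V = pitch²·Σt = 0.95²·112516/2125 = 47.786

t(6,4)=1.364 V=47.786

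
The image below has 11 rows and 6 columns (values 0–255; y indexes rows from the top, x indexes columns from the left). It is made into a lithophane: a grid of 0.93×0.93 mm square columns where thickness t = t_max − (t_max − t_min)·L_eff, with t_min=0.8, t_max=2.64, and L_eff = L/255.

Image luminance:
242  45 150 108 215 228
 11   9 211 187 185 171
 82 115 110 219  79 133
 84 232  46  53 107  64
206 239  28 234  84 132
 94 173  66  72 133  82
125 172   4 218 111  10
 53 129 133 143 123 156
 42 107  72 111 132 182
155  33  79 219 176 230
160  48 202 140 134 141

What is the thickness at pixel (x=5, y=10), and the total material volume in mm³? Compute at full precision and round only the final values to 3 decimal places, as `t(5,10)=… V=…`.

t(5,10)=1.623 V=98.471

span = t_max - t_min = 2.64 - 0.8 = 1.840
L(5,10) = 141, L_eff = 141/255 = 0.552941
t(5,10) = 2.64 - 1.840·0.552941 = 1.623
Σt over all 11·6 pixels = 725806/6375 ≈ 113.8519216
V = pitch²·Σt = 0.93²·725806/6375 = 98.471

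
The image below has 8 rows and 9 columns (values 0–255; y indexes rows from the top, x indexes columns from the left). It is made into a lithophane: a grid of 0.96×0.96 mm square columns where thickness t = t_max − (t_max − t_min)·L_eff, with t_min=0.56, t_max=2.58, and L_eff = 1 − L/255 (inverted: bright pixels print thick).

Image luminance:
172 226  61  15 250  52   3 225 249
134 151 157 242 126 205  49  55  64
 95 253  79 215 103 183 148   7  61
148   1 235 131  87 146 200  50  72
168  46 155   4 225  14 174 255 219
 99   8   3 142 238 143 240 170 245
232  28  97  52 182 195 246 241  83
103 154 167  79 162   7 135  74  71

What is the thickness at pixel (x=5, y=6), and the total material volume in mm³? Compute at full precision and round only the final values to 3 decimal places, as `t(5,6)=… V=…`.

t(5,6)=2.105 V=106.558

span = t_max - t_min = 2.58 - 0.56 = 2.020
L(5,6) = 195, L_eff = 1 - 195/255 = 0.235294 (inverted)
t(5,6) = 2.58 - 2.020·0.235294 = 2.105
Σt over all 8·9 pixels = 737093/6375 ≈ 115.6224314
V = pitch²·Σt = 0.96²·737093/6375 = 106.558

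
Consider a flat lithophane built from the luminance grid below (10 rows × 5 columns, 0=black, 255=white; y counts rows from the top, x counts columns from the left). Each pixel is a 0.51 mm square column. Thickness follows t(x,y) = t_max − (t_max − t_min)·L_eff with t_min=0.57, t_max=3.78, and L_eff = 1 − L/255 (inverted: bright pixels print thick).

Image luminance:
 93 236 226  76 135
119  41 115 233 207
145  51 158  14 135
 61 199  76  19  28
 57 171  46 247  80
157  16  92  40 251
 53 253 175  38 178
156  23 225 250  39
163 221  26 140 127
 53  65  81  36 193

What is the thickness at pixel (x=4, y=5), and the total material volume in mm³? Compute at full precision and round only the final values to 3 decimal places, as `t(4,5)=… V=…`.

t(4,5)=3.730 V=27.120

span = t_max - t_min = 3.78 - 0.57 = 3.210
L(4,5) = 251, L_eff = 1 - 251/255 = 0.015686 (inverted)
t(4,5) = 3.78 - 3.210·0.015686 = 3.730
Σt over all 10·5 pixels = 886283/8500 ≈ 104.2685882
V = pitch²·Σt = 0.51²·886283/8500 = 27.120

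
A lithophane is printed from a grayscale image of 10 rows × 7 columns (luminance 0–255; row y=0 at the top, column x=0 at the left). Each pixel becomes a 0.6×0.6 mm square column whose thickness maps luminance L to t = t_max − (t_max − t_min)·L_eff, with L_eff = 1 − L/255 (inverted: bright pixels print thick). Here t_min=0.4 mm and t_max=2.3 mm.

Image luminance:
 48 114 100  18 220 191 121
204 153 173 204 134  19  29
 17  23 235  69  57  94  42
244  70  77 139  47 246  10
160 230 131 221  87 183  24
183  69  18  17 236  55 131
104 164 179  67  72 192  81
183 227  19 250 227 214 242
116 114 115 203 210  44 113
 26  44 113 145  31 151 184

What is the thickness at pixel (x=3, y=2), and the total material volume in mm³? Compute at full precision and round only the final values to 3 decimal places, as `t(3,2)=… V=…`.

t(3,2)=0.914 V=33.344

span = t_max - t_min = 2.3 - 0.4 = 1.900
L(3,2) = 69, L_eff = 1 - 69/255 = 0.729412 (inverted)
t(3,2) = 2.3 - 1.900·0.729412 = 0.914
Σt over all 10·7 pixels = 78729/850 ≈ 92.6223529
V = pitch²·Σt = 0.6²·78729/850 = 33.344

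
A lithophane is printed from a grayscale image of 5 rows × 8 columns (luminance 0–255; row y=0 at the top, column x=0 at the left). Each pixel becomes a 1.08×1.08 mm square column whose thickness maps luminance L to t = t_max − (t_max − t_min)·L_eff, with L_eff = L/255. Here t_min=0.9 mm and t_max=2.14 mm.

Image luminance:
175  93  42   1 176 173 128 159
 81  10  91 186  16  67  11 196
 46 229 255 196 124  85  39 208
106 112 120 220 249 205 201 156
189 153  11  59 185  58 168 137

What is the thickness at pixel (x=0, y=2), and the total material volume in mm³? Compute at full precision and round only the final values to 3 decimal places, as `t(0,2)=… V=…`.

t(0,2)=1.916 V=70.826

span = t_max - t_min = 2.14 - 0.9 = 1.240
L(0,2) = 46, L_eff = 46/255 = 0.180392
t(0,2) = 2.14 - 1.240·0.180392 = 1.916
Σt over all 5·8 pixels = 387104/6375 ≈ 60.7221961
V = pitch²·Σt = 1.08²·387104/6375 = 70.826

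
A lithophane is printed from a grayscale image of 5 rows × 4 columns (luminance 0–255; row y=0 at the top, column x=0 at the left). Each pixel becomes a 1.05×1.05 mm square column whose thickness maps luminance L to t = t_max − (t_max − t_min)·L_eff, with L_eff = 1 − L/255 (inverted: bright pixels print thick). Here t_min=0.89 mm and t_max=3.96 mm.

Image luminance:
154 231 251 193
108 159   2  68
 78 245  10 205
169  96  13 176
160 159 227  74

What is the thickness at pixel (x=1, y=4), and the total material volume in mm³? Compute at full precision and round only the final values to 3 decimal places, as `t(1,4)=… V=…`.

t(1,4)=2.804 V=56.498

span = t_max - t_min = 3.96 - 0.89 = 3.070
L(1,4) = 159, L_eff = 1 - 159/255 = 0.376471 (inverted)
t(1,4) = 3.96 - 3.070·0.376471 = 2.804
Σt over all 5·4 pixels = 217791/4250 ≈ 51.2449412
V = pitch²·Σt = 1.05²·217791/4250 = 56.498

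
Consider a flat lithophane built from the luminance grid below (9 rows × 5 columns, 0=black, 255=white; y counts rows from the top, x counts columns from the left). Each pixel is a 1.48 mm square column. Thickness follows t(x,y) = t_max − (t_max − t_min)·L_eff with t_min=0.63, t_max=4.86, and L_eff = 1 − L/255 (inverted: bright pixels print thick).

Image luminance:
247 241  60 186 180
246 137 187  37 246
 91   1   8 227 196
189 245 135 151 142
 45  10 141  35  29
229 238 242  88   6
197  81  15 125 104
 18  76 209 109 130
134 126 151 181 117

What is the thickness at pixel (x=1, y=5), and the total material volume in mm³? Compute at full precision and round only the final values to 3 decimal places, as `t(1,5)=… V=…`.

t(1,5)=4.578 V=279.671

span = t_max - t_min = 4.86 - 0.63 = 4.230
L(1,5) = 238, L_eff = 1 - 238/255 = 0.066667 (inverted)
t(1,5) = 4.86 - 4.230·0.066667 = 4.578
Σt over all 9·5 pixels = 1085283/8500 ≈ 127.6803529
V = pitch²·Σt = 1.48²·1085283/8500 = 279.671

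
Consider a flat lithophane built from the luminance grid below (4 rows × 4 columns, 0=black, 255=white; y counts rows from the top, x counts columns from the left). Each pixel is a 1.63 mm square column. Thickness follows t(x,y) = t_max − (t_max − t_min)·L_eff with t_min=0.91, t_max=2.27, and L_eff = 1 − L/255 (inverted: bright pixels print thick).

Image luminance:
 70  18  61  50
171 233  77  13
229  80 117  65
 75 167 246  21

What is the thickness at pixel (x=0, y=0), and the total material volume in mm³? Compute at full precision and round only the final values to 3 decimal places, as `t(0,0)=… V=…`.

t(0,0)=1.283 V=62.674

span = t_max - t_min = 2.27 - 0.91 = 1.360
L(0,0) = 70, L_eff = 1 - 70/255 = 0.725490 (inverted)
t(0,0) = 2.27 - 1.360·0.725490 = 1.283
Σt over all 4·4 pixels = 8846/375 ≈ 23.5893333
V = pitch²·Σt = 1.63²·8846/375 = 62.674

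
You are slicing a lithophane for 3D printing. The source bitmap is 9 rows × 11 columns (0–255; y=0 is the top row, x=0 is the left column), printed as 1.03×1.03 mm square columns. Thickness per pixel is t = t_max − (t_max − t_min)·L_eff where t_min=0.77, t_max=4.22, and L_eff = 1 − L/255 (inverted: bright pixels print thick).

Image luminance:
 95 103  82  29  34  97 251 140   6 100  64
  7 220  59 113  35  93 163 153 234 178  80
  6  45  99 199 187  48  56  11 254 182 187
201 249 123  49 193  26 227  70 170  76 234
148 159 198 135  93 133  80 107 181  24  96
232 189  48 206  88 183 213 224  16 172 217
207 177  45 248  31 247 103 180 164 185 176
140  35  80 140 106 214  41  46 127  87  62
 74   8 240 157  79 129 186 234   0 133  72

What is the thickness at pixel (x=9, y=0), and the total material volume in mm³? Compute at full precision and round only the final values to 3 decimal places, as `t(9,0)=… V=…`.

span = t_max - t_min = 4.22 - 0.77 = 3.450
L(9,0) = 100, L_eff = 1 - 100/255 = 0.607843 (inverted)
t(9,0) = 4.22 - 3.450·0.607843 = 2.123
Σt over all 9·11 pixels = 20881/85 ≈ 245.6588235
V = pitch²·Σt = 1.03²·20881/85 = 260.619

t(9,0)=2.123 V=260.619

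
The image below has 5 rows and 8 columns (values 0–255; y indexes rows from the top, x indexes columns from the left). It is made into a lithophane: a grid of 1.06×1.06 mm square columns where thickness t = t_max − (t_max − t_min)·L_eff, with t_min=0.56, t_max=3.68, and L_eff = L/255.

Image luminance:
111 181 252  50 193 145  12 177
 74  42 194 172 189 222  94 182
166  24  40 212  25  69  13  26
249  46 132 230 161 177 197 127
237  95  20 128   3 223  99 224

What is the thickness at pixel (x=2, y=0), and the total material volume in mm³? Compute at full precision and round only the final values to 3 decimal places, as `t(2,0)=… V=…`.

span = t_max - t_min = 3.68 - 0.56 = 3.120
L(2,0) = 252, L_eff = 252/255 = 0.988235
t(2,0) = 3.68 - 3.120·0.988235 = 0.597
Σt over all 5·8 pixels = 177262/2125 ≈ 83.4174118
V = pitch²·Σt = 1.06²·177262/2125 = 93.728

t(2,0)=0.597 V=93.728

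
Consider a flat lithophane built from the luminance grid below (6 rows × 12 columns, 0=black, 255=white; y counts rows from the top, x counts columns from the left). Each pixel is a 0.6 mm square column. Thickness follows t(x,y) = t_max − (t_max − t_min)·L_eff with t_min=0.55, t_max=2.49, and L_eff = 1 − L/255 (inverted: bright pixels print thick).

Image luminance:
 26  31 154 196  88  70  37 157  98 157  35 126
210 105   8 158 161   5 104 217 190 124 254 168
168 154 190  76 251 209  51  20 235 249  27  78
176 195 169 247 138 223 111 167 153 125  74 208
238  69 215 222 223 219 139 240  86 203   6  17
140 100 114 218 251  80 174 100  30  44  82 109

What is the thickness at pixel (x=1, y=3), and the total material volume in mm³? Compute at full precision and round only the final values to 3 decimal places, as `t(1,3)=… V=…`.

t(1,3)=2.034 V=41.348

span = t_max - t_min = 2.49 - 0.55 = 1.940
L(1,3) = 195, L_eff = 1 - 195/255 = 0.235294 (inverted)
t(1,3) = 2.49 - 1.940·0.235294 = 2.034
Σt over all 6·12 pixels = 732212/6375 ≈ 114.8567843
V = pitch²·Σt = 0.6²·732212/6375 = 41.348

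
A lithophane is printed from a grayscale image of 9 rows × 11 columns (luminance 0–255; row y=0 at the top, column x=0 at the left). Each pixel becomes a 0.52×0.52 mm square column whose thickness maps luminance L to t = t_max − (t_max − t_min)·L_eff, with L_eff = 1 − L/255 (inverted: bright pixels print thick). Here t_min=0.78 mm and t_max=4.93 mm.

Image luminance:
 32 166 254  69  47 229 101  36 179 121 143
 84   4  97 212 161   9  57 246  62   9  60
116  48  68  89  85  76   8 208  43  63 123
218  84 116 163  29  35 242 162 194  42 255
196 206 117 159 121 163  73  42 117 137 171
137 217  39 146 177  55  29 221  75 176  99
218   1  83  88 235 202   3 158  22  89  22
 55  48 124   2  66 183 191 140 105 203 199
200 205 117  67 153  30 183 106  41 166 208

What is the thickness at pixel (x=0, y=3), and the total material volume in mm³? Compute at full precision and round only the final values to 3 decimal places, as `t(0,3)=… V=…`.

t(0,3)=4.328 V=72.064

span = t_max - t_min = 4.93 - 0.78 = 4.150
L(0,3) = 218, L_eff = 1 - 218/255 = 0.145098 (inverted)
t(0,3) = 4.93 - 4.150·0.145098 = 4.328
Σt over all 9·11 pixels = 90613/340 ≈ 266.5088235
V = pitch²·Σt = 0.52²·90613/340 = 72.064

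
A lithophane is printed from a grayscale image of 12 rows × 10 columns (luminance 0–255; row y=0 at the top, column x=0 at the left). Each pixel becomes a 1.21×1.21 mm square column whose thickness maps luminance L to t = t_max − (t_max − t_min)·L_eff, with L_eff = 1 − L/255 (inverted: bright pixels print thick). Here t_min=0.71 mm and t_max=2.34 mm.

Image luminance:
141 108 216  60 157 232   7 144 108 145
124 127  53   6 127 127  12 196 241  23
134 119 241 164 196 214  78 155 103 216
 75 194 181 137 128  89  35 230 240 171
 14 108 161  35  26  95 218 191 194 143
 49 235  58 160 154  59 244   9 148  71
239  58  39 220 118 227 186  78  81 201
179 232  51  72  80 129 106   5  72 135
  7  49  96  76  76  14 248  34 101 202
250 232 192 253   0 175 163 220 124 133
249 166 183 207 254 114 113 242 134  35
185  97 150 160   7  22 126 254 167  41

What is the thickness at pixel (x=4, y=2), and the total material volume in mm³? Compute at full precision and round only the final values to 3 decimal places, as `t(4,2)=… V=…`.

span = t_max - t_min = 2.34 - 0.71 = 1.630
L(4,2) = 196, L_eff = 1 - 196/255 = 0.231373 (inverted)
t(4,2) = 2.34 - 1.630·0.231373 = 1.963
Σt over all 12·10 pixels = 317457/1700 ≈ 186.7394118
V = pitch²·Σt = 1.21²·317457/1700 = 273.405

t(4,2)=1.963 V=273.405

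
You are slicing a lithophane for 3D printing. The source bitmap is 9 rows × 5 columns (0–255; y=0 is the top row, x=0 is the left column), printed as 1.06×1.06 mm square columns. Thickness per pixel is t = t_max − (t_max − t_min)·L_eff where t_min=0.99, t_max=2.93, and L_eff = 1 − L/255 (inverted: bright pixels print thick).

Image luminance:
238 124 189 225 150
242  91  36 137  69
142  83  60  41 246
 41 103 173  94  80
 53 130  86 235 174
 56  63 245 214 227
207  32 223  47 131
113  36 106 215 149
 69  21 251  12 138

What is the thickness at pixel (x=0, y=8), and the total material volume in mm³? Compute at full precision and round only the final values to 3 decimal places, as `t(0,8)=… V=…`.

span = t_max - t_min = 2.93 - 0.99 = 1.940
L(0,8) = 69, L_eff = 1 - 69/255 = 0.729412 (inverted)
t(0,8) = 2.93 - 1.940·0.729412 = 1.515
Σt over all 9·5 pixels = 132979/1500 ≈ 88.6526667
V = pitch²·Σt = 1.06²·132979/1500 = 99.610

t(0,8)=1.515 V=99.610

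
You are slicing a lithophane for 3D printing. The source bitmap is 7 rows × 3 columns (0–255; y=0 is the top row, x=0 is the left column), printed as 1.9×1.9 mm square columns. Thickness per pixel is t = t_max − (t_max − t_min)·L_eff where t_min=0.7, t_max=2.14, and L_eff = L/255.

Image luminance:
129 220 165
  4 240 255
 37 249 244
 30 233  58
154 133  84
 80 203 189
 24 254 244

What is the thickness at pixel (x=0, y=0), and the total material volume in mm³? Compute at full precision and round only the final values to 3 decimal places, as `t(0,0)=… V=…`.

t(0,0)=1.412 V=96.407

span = t_max - t_min = 2.14 - 0.7 = 1.440
L(0,0) = 129, L_eff = 129/255 = 0.505882
t(0,0) = 2.14 - 1.440·0.505882 = 1.412
Σt over all 7·3 pixels = 113499/4250 ≈ 26.7056471
V = pitch²·Σt = 1.9²·113499/4250 = 96.407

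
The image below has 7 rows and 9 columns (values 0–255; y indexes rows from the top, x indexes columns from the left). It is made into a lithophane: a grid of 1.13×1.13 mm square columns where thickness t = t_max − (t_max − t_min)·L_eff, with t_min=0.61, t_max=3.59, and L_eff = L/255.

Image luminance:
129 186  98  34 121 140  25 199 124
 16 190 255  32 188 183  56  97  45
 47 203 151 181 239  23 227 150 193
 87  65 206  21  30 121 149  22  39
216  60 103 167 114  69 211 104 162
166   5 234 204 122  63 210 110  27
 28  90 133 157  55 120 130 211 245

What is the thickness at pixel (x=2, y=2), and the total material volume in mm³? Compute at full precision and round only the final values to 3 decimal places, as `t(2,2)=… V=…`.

t(2,2)=1.825 V=172.582

span = t_max - t_min = 3.59 - 0.61 = 2.980
L(2,2) = 151, L_eff = 151/255 = 0.592157
t(2,2) = 3.59 - 2.980·0.592157 = 1.825
Σt over all 7·9 pixels = 1148837/8500 ≈ 135.1572941
V = pitch²·Σt = 1.13²·1148837/8500 = 172.582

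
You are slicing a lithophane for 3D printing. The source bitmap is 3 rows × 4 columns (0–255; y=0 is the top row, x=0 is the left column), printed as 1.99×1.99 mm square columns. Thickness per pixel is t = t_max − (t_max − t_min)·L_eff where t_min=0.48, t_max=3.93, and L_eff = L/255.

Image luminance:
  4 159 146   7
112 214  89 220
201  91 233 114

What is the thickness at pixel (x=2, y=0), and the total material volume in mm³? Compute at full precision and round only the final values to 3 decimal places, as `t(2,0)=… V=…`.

span = t_max - t_min = 3.93 - 0.48 = 3.450
L(2,0) = 146, L_eff = 146/255 = 0.572549
t(2,0) = 3.93 - 3.450·0.572549 = 1.955
Σt over all 3·4 pixels = 21801/850 ≈ 25.6482353
V = pitch²·Σt = 1.99²·21801/850 = 101.570

t(2,0)=1.955 V=101.570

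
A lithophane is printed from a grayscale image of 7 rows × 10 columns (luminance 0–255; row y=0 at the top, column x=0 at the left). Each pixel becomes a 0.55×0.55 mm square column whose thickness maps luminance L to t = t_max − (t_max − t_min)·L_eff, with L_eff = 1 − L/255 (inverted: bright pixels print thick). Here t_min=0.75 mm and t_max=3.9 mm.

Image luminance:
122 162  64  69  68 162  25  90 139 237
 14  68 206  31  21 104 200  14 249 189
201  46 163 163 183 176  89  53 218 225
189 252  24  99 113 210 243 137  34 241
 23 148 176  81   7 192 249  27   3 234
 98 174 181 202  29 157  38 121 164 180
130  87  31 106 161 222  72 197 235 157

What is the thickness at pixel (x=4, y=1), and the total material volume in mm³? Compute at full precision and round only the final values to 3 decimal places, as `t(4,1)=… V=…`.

t(4,1)=1.009 V=50.166

span = t_max - t_min = 3.9 - 0.75 = 3.150
L(4,1) = 21, L_eff = 1 - 21/255 = 0.917647 (inverted)
t(4,1) = 3.9 - 3.150·0.917647 = 1.009
Σt over all 7·10 pixels = 11277/68 ≈ 165.8382353
V = pitch²·Σt = 0.55²·11277/68 = 50.166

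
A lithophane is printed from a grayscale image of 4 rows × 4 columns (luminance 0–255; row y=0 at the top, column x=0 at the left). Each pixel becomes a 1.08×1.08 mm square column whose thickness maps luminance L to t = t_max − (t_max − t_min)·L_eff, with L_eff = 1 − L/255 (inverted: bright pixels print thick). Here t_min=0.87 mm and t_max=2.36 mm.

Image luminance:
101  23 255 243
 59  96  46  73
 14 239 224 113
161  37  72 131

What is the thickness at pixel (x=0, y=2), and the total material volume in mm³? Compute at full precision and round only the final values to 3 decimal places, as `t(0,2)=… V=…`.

t(0,2)=0.952 V=29.097

span = t_max - t_min = 2.36 - 0.87 = 1.490
L(0,2) = 14, L_eff = 1 - 14/255 = 0.945098 (inverted)
t(0,2) = 2.36 - 1.490·0.945098 = 0.952
Σt over all 4·4 pixels = 24.946
V = pitch²·Σt = 1.08²·24.946 = 29.097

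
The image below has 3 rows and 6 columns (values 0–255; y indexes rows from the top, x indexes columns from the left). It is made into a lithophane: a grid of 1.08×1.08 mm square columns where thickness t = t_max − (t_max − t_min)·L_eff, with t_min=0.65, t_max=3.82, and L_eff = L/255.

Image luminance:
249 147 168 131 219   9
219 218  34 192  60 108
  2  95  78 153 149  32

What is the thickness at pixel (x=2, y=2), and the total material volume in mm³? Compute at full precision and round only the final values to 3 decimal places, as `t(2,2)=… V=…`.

span = t_max - t_min = 3.82 - 0.65 = 3.170
L(2,2) = 78, L_eff = 78/255 = 0.305882
t(2,2) = 3.82 - 3.170·0.305882 = 2.850
Σt over all 3·6 pixels = 1036009/25500 ≈ 40.6278039
V = pitch²·Σt = 1.08²·1036009/25500 = 47.388

t(2,2)=2.850 V=47.388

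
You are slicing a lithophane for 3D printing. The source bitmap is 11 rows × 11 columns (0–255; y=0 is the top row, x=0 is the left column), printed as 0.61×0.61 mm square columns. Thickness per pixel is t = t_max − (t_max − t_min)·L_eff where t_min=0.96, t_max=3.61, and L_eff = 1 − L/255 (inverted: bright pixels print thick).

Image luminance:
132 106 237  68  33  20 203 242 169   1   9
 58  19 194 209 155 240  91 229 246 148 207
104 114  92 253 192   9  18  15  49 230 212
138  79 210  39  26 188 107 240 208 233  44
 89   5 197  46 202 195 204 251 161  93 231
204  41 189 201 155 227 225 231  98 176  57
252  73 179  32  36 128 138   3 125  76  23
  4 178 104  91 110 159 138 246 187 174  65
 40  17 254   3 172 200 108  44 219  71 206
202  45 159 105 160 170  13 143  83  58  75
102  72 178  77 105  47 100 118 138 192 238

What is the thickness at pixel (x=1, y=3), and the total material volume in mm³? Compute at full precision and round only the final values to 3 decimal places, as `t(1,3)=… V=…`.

span = t_max - t_min = 3.61 - 0.96 = 2.650
L(1,3) = 79, L_eff = 1 - 79/255 = 0.690196 (inverted)
t(1,3) = 3.61 - 2.650·0.690196 = 1.781
Σt over all 11·11 pixels = 475351/1700 ≈ 279.6182353
V = pitch²·Σt = 0.61²·475351/1700 = 104.046

t(1,3)=1.781 V=104.046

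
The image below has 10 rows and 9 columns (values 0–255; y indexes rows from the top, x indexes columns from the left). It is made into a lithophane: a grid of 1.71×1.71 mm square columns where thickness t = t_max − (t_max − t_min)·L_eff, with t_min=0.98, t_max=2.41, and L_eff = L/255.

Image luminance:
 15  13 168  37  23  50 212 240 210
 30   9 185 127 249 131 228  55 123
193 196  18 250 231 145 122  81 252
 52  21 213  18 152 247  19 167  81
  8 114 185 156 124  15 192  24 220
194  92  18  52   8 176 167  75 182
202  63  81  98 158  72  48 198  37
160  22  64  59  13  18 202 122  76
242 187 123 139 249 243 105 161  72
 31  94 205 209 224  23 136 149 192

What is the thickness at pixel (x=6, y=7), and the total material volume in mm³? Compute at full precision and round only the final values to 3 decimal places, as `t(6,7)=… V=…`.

span = t_max - t_min = 2.41 - 0.98 = 1.430
L(6,7) = 202, L_eff = 202/255 = 0.792157
t(6,7) = 2.41 - 1.430·0.792157 = 1.277
Σt over all 10·9 pixels = 987986/6375 ≈ 154.9781961
V = pitch²·Σt = 1.71²·987986/6375 = 453.172

t(6,7)=1.277 V=453.172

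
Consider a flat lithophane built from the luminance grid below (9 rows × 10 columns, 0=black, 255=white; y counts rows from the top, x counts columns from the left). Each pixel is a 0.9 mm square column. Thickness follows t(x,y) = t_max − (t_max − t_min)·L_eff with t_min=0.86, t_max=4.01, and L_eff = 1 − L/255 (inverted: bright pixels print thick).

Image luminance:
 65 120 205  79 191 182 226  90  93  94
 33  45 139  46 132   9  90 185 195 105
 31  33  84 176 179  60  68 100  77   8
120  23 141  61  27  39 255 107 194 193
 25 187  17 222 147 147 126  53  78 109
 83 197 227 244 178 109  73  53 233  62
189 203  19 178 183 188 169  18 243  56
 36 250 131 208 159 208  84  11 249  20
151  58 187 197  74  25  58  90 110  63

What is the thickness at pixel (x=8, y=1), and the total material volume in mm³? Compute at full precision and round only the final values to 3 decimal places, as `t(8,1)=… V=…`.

t(8,1)=3.269 V=169.607

span = t_max - t_min = 4.01 - 0.86 = 3.150
L(8,1) = 195, L_eff = 1 - 195/255 = 0.235294 (inverted)
t(8,1) = 4.01 - 3.150·0.235294 = 3.269
Σt over all 9·10 pixels = 71193/340 ≈ 209.3911765
V = pitch²·Σt = 0.9²·71193/340 = 169.607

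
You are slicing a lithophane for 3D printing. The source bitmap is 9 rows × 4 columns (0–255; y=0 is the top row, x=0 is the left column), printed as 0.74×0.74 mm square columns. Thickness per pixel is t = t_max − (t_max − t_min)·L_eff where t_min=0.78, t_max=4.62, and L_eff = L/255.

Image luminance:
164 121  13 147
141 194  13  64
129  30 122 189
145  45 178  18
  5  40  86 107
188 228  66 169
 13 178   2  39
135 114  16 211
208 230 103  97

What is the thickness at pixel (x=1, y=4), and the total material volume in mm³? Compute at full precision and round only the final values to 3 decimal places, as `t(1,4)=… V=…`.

span = t_max - t_min = 4.62 - 0.78 = 3.840
L(1,4) = 40, L_eff = 40/255 = 0.156863
t(1,4) = 4.62 - 3.840·0.156863 = 4.018
Σt over all 9·4 pixels = 227094/2125 ≈ 106.8677647
V = pitch²·Σt = 0.74²·227094/2125 = 58.521

t(1,4)=4.018 V=58.521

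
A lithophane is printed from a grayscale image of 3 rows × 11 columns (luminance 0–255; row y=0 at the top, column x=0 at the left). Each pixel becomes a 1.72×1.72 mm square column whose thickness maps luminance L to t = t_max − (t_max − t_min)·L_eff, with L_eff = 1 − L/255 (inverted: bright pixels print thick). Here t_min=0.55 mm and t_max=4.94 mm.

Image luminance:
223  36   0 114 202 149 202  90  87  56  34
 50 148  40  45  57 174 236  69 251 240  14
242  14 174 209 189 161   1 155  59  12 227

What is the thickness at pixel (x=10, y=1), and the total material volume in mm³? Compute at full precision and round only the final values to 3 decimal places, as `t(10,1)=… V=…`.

span = t_max - t_min = 4.94 - 0.55 = 4.390
L(10,1) = 14, L_eff = 1 - 14/255 = 0.945098 (inverted)
t(10,1) = 4.94 - 4.390·0.945098 = 0.791
Σt over all 3·11 pixels = 146751/1700 ≈ 86.3241176
V = pitch²·Σt = 1.72²·146751/1700 = 255.381

t(10,1)=0.791 V=255.381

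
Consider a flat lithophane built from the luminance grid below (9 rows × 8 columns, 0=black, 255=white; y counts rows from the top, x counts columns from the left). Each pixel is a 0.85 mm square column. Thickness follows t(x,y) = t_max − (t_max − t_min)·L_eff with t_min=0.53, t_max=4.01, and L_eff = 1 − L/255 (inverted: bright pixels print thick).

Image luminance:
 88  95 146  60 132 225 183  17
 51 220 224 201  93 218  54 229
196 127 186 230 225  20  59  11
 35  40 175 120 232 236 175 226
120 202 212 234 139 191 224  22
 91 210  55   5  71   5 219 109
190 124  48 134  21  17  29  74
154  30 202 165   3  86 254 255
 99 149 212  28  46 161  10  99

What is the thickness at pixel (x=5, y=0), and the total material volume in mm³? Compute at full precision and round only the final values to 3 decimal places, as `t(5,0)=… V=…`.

span = t_max - t_min = 4.01 - 0.53 = 3.480
L(5,0) = 225, L_eff = 1 - 225/255 = 0.117647 (inverted)
t(5,0) = 4.01 - 3.480·0.117647 = 3.601
Σt over all 9·8 pixels = 348702/2125 ≈ 164.0950588
V = pitch²·Σt = 0.85²·348702/2125 = 118.559

t(5,0)=3.601 V=118.559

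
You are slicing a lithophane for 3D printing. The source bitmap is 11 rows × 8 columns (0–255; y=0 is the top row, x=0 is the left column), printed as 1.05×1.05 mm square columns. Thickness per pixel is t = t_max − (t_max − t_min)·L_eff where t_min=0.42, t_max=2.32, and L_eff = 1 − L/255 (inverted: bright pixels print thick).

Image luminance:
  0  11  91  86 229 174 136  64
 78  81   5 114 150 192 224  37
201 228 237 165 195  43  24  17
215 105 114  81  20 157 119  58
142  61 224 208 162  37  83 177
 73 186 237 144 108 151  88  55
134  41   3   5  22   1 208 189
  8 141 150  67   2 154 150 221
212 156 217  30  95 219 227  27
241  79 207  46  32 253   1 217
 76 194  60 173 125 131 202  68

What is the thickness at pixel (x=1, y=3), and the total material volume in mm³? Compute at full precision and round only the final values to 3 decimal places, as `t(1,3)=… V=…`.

t(1,3)=1.202 V=127.586

span = t_max - t_min = 2.32 - 0.42 = 1.900
L(1,3) = 105, L_eff = 1 - 105/255 = 0.588235 (inverted)
t(1,3) = 2.32 - 1.900·0.588235 = 1.202
Σt over all 11·8 pixels = 295097/2550 ≈ 115.7243137
V = pitch²·Σt = 1.05²·295097/2550 = 127.586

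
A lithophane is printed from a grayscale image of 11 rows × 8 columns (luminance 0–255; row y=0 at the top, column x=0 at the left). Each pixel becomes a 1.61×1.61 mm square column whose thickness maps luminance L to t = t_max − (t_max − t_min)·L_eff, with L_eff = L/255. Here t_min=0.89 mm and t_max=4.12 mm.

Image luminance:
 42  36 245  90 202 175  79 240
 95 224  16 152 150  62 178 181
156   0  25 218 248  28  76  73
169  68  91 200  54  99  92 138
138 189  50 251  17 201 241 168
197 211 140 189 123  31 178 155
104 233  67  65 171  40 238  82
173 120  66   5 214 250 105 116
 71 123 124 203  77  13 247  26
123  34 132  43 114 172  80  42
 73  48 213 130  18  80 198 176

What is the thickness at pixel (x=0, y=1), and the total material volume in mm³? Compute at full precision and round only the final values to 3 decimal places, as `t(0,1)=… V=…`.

t(0,1)=2.917 V=578.954

span = t_max - t_min = 4.12 - 0.89 = 3.230
L(0,1) = 95, L_eff = 95/255 = 0.372549
t(0,1) = 4.12 - 3.230·0.372549 = 2.917
Σt over all 11·8 pixels = 33503/150 ≈ 223.3533333
V = pitch²·Σt = 1.61²·33503/150 = 578.954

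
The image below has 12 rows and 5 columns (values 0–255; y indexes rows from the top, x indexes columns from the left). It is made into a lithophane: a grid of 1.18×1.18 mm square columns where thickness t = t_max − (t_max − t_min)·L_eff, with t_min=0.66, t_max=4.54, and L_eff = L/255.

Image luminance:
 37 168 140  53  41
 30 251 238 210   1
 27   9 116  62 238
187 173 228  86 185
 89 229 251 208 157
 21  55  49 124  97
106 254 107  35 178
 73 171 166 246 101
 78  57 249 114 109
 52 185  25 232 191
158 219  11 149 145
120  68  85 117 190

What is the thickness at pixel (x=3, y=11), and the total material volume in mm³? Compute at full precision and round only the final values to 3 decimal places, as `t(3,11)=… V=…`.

span = t_max - t_min = 4.54 - 0.66 = 3.880
L(3,11) = 117, L_eff = 117/255 = 0.458824
t(3,11) = 4.54 - 3.880·0.458824 = 2.760
Σt over all 12·5 pixels = 984703/6375 ≈ 154.4632157
V = pitch²·Σt = 1.18²·984703/6375 = 215.075

t(3,11)=2.760 V=215.075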